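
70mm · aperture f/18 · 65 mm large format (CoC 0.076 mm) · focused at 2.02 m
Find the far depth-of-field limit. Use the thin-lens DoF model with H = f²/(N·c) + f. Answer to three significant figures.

4.43 m

Hyperfocal distance H = f²/(N·c) + f = 70²/(18 × 0.076) + 70 = 4900/1.368 + 70 ≈ 3651.9 mm ≈ 3.652 m.
Far limit Df = s·(H − f)/(H − s) = 2020 × (3651.9 − 70) / (3651.9 − 2020) = 2020 × 3581.9 / 1631.9 ≈ 4433.8 mm ≈ 4.43 m.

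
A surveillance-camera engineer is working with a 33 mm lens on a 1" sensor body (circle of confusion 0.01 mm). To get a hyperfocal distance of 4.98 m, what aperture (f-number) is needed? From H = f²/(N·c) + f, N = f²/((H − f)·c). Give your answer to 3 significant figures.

Rearrange H = f²/(N·c) + f for N: N = f² / ((H − f)·c).
N = 33² / ((4980 − 33) × 0.01) = 1089 / 49.47 ≈ 22.

f/22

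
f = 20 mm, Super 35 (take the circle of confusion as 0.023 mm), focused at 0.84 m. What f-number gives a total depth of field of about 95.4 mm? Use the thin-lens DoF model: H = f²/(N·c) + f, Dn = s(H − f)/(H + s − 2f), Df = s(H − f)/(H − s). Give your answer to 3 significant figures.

Write h = H − f = f²/(N·c). The thin-lens limits are Dn = s·h/(h + (s−f)) and Df = s·h/(h − (s−f)), so DoF = Df − Dn = 2·s·(s−f)·h / (h² − (s−f)²).
That is a quadratic in h: DoF·h² − 2·s·(s−f)·h − DoF·(s−f)² = 0 ⇒ h = (s−f)·(s + √(s² + DoF²)) / DoF = 820 × (840 + √(840² + 95.4²)) / 95.4 = 820 × (840 + 845.400) / 95.4 ≈ 14487 mm.
Then N = f²/(c·h) = 20² / (0.023 × 14487) = 400 / 333.19 ≈ 1.20.

f/1.20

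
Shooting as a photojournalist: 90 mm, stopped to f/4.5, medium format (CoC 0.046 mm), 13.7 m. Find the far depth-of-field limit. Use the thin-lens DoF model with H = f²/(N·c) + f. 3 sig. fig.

Hyperfocal distance H = f²/(N·c) + f = 90²/(4.5 × 0.046) + 90 = 8100/0.207 + 90 ≈ 39220.4 mm ≈ 39.22 m.
Far limit Df = s·(H − f)/(H − s) = 13700 × (39220.4 − 90) / (39220.4 − 13700) = 13700 × 39130.4 / 25520.4 ≈ 21006 mm ≈ 21.0 m.

21.0 m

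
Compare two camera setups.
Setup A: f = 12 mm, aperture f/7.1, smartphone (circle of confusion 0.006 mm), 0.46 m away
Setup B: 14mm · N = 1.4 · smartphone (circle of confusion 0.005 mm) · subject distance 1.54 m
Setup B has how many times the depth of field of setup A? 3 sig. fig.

1.36

Setup A: H = 12²/(7.1×0.006) + 12 ≈ 3392.3 mm; DoF = Df − Dn = 530.28 − 406.17 ≈ 124.11 mm.
Setup B: H = 14²/(1.4×0.005) + 14 ≈ 28014.0 mm; DoF = Df − Dn = 1628.77 − 1460.41 ≈ 168.36 mm.
Ratio = 168.36 / 124.11 ≈ 1.36.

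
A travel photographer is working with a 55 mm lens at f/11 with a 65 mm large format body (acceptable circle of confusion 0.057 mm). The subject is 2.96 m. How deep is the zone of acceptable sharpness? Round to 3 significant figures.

5.59 m

Hyperfocal distance H = f²/(N·c) + f = 55²/(11 × 0.057) + 55 = 3025/0.627 + 55 ≈ 4879.6 mm ≈ 4.880 m.
Near limit Dn = s·(H − f)/(H + s − 2f) = 2960 × (4879.6 − 55) / (4879.6 + 2960 − 2 × 55) = 2960 × 4824.6 / 7729.6 ≈ 1847.5 mm.
Far limit Df = s·(H − f)/(H − s) = 2960 × (4879.6 − 55) / (4879.6 − 2960) = 2960 × 4824.6 / 1919.6 ≈ 7439.6 mm.
Depth of field = Df − Dn = 7439.6 − 1847.5 ≈ 5592.1 mm ≈ 5.59 m.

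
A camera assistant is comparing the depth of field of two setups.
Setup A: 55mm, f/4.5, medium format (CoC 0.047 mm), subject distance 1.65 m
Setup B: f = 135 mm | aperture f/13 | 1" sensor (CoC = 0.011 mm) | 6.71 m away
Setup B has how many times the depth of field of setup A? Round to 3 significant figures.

Setup A: H = 55²/(4.5×0.047) + 55 ≈ 14357.6 mm; DoF = Df − Dn = 1857.10 − 1484.46 ≈ 372.64 mm.
Setup B: H = 135²/(13×0.011) + 135 ≈ 127582.6 mm; DoF = Df − Dn = 7075.00 − 6380.81 ≈ 694.19 mm.
Ratio = 694.19 / 372.64 ≈ 1.86.

1.86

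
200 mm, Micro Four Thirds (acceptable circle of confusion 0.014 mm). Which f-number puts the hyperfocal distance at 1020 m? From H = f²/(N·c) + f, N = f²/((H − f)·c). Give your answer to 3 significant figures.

Rearrange H = f²/(N·c) + f for N: N = f² / ((H − f)·c).
N = 200² / ((1020000 − 200) × 0.014) = 40000 / 14277 ≈ 2.80.

f/2.80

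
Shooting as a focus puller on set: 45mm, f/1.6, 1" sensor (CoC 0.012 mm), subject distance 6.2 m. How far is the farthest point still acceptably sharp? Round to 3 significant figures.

Hyperfocal distance H = f²/(N·c) + f = 45²/(1.6 × 0.012) + 45 = 2025/0.0192 + 45 ≈ 105513.7 mm ≈ 105.5 m.
Far limit Df = s·(H − f)/(H − s) = 6200 × (105513.7 − 45) / (105513.7 − 6200) = 6200 × 105468.7 / 99313.7 ≈ 6584.2 mm ≈ 6.58 m.

6.58 m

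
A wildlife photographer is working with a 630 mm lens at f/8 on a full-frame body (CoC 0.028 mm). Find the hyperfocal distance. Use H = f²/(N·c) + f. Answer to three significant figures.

Hyperfocal distance H = f²/(N·c) + f = 630²/(8 × 0.028) + 630 = 396900/0.224 + 630 ≈ 1772505.0 mm ≈ 1770 m.

1770 m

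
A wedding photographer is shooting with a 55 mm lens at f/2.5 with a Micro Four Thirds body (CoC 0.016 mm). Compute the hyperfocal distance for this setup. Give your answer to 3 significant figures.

75.7 m

Hyperfocal distance H = f²/(N·c) + f = 55²/(2.5 × 0.016) + 55 = 3025/0.04 + 55 ≈ 75680.0 mm ≈ 75.7 m.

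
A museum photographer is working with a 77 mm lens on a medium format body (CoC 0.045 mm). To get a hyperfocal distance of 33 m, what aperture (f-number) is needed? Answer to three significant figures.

Rearrange H = f²/(N·c) + f for N: N = f² / ((H − f)·c).
N = 77² / ((33000 − 77) × 0.045) = 5929 / 1482 ≈ 4.

f/4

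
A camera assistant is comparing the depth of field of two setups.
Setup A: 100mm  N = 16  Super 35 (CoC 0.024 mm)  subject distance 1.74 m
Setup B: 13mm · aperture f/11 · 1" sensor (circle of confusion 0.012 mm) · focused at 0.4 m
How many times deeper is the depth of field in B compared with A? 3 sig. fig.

Setup A: H = 100²/(16×0.024) + 100 ≈ 26141.7 mm; DoF = Df − Dn = 1856.94 − 1636.91 ≈ 220.03 mm.
Setup B: H = 13²/(11×0.012) + 13 ≈ 1293.3 mm; DoF = Df − Dn = 573.29 − 307.16 ≈ 266.13 mm.
Ratio = 266.13 / 220.03 ≈ 1.21.

1.21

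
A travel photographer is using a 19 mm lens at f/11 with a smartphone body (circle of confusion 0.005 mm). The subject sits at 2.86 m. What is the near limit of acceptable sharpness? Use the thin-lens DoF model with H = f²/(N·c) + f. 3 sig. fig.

Hyperfocal distance H = f²/(N·c) + f = 19²/(11 × 0.005) + 19 = 361/0.055 + 19 ≈ 6582.6 mm ≈ 6.583 m.
Near limit Dn = s·(H − f)/(H + s − 2f) = 2860 × (6582.6 − 19) / (6582.6 + 2860 − 2 × 19) = 2860 × 6563.6 / 9404.6 ≈ 1996.0 mm ≈ 2.00 m.

2.00 m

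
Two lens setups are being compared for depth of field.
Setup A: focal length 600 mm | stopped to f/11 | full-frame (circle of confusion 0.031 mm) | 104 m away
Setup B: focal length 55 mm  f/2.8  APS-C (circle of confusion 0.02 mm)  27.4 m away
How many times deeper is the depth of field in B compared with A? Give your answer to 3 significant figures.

Setup A: H = 600²/(11×0.031) + 600 ≈ 1056318.5 mm; DoF = Df − Dn = 115292 − 94723 ≈ 20569 mm.
Setup B: H = 55²/(2.8×0.02) + 55 ≈ 54072.9 mm; DoF = Df − Dn = 55490 − 18191 ≈ 37299 mm.
Ratio = 37299 / 20569 ≈ 1.81.

1.81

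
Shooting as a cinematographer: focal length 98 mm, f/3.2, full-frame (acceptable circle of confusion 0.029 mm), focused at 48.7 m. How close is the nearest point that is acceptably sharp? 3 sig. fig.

Hyperfocal distance H = f²/(N·c) + f = 98²/(3.2 × 0.029) + 98 = 9604/0.0928 + 98 ≈ 103589.4 mm ≈ 103.6 m.
Near limit Dn = s·(H − f)/(H + s − 2f) = 48700 × (103589.4 − 98) / (103589.4 + 48700 − 2 × 98) = 48700 × 103491.4 / 152093.4 ≈ 33138 mm ≈ 33.1 m.

33.1 m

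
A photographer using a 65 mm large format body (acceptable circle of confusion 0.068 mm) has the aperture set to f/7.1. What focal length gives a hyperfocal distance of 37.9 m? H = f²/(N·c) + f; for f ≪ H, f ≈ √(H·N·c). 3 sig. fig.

135 mm

From H = f²/(N·c) + f, with f ≪ H: f ≈ √(H·N·c) = √(37900 × 7.1 × 0.068) = √18298 ≈ 135.3 mm.
The +f correction barely moves this — solving exactly, f² + N·c·f − N·c·H = 0 ⇒ f = (−N·c + √((N·c)² + 4·N·c·H))/2 = (−0.4828 + √73193)/2 ≈ 135.03 mm, so f ≈ 135 mm.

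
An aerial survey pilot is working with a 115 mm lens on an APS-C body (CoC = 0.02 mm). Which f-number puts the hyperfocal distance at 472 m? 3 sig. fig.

f/1.40

Rearrange H = f²/(N·c) + f for N: N = f² / ((H − f)·c).
N = 115² / ((472000 − 115) × 0.02) = 13225 / 9438 ≈ 1.40.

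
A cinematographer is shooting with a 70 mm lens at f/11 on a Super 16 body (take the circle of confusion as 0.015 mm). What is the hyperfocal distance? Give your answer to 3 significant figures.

29.8 m

Hyperfocal distance H = f²/(N·c) + f = 70²/(11 × 0.015) + 70 = 4900/0.165 + 70 ≈ 29767.0 mm ≈ 29.8 m.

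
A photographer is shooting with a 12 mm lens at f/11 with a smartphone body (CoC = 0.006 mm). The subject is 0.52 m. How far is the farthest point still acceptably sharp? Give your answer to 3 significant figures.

0.678 m

Hyperfocal distance H = f²/(N·c) + f = 12²/(11 × 0.006) + 12 = 144/0.066 + 12 ≈ 2193.8 mm ≈ 2.194 m.
Far limit Df = s·(H − f)/(H − s) = 520 × (2193.8 − 12) / (2193.8 − 520) = 520 × 2181.8 / 1673.8 ≈ 677.82 mm ≈ 0.678 m.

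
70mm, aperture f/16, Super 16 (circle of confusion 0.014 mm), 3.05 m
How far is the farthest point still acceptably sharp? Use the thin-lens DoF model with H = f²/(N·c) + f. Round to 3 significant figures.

Hyperfocal distance H = f²/(N·c) + f = 70²/(16 × 0.014) + 70 = 4900/0.224 + 70 ≈ 21945.0 mm ≈ 21.95 m.
Far limit Df = s·(H − f)/(H − s) = 3050 × (21945.0 − 70) / (21945.0 − 3050) = 3050 × 21875.0 / 18895.0 ≈ 3531.0 mm ≈ 3.53 m.

3.53 m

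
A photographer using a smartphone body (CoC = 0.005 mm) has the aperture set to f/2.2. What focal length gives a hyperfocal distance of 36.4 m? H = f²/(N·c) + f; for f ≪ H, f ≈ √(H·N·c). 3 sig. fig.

20.0 mm

From H = f²/(N·c) + f, with f ≪ H: f ≈ √(H·N·c) = √(36400 × 2.2 × 0.005) = √400.40 ≈ 20.01 mm.
The +f correction barely moves this — solving exactly, f² + N·c·f − N·c·H = 0 ⇒ f = (−N·c + √((N·c)² + 4·N·c·H))/2 = (−0.011 + √1601.6)/2 ≈ 20.004 mm, so f ≈ 20.0 mm.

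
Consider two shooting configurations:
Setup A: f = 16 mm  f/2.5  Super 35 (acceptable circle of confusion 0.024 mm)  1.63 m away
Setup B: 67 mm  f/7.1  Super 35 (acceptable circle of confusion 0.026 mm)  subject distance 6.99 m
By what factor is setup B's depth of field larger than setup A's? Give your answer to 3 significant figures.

Setup A: H = 16²/(2.5×0.024) + 16 ≈ 4282.7 mm; DoF = Df − Dn = 2621.8 − 1182.6 ≈ 1439.2 mm.
Setup B: H = 67²/(7.1×0.026) + 67 ≈ 24384.4 mm; DoF = Df − Dn = 9772.0 − 5441.0 ≈ 4331.0 mm.
Ratio = 4331.0 / 1439.2 ≈ 3.01.

3.01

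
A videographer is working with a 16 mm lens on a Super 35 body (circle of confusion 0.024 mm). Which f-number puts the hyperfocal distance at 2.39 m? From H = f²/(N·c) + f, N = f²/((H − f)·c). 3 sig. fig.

f/4.49

Rearrange H = f²/(N·c) + f for N: N = f² / ((H − f)·c).
N = 16² / ((2390 − 16) × 0.024) = 256 / 56.98 ≈ 4.49.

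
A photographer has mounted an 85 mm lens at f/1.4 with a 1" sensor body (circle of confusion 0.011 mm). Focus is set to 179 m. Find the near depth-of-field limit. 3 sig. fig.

Hyperfocal distance H = f²/(N·c) + f = 85²/(1.4 × 0.011) + 85 = 7225/0.0154 + 85 ≈ 469240.8 mm ≈ 469.2 m.
Near limit Dn = s·(H − f)/(H + s − 2f) = 179000 × (469240.8 − 85) / (469240.8 + 179000 − 2 × 85) = 179000 × 469155.8 / 648070.8 ≈ 129583 mm ≈ 130 m.

130 m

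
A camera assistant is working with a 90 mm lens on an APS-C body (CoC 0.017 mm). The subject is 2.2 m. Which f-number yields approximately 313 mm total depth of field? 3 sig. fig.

Write h = H − f = f²/(N·c). The thin-lens limits are Dn = s·h/(h + (s−f)) and Df = s·h/(h − (s−f)), so DoF = Df − Dn = 2·s·(s−f)·h / (h² − (s−f)²).
That is a quadratic in h: DoF·h² − 2·s·(s−f)·h − DoF·(s−f)² = 0 ⇒ h = (s−f)·(s + √(s² + DoF²)) / DoF = 2110 × (2200 + √(2200² + 313²)) / 313 = 2110 × (2200 + 2222.15) / 313 ≈ 29811 mm.
Then N = f²/(c·h) = 90² / (0.017 × 29811) = 8100 / 506.78 ≈ 16.

f/16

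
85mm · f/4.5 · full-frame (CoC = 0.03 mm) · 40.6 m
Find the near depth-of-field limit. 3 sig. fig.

Hyperfocal distance H = f²/(N·c) + f = 85²/(4.5 × 0.03) + 85 = 7225/0.135 + 85 ≈ 53603.5 mm ≈ 53.60 m.
Near limit Dn = s·(H − f)/(H + s − 2f) = 40600 × (53603.5 − 85) / (53603.5 + 40600 − 2 × 85) = 40600 × 53518.5 / 94033.5 ≈ 23107 mm ≈ 23.1 m.

23.1 m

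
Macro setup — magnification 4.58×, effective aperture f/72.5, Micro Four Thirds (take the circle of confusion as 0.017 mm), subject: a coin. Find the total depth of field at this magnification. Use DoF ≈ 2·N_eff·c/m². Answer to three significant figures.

At magnification m, DoF ≈ 2·N_eff·c/m² = 2 × 72.5 × 0.017 / 4.58² = 2.465 / 20.98 ≈ 0.118 mm.

0.118 mm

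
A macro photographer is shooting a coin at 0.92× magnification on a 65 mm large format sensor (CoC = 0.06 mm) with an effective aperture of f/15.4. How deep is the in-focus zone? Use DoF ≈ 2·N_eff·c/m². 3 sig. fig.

2.18 mm

At magnification m, DoF ≈ 2·N_eff·c/m² = 2 × 15.4 × 0.06 / 0.92² = 1.848 / 0.8464 ≈ 2.18 mm.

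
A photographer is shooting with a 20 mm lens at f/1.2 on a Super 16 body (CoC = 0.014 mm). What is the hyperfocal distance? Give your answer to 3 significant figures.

23.8 m

Hyperfocal distance H = f²/(N·c) + f = 20²/(1.2 × 0.014) + 20 = 400/0.0168 + 20 ≈ 23829.5 mm ≈ 23.8 m.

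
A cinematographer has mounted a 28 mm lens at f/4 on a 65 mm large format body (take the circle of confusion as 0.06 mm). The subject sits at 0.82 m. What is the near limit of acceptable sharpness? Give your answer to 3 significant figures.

0.660 m

Hyperfocal distance H = f²/(N·c) + f = 28²/(4 × 0.06) + 28 = 784/0.24 + 28 ≈ 3294.7 mm ≈ 3.295 m.
Near limit Dn = s·(H − f)/(H + s − 2f) = 820 × (3294.7 − 28) / (3294.7 + 820 − 2 × 28) = 820 × 3266.7 / 4058.7 ≈ 659.99 mm ≈ 0.660 m.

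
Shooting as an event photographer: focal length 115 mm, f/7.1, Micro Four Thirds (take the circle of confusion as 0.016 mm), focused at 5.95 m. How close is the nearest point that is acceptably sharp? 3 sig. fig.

5.67 m

Hyperfocal distance H = f²/(N·c) + f = 115²/(7.1 × 0.016) + 115 = 13225/0.1136 + 115 ≈ 116532.3 mm ≈ 116.5 m.
Near limit Dn = s·(H − f)/(H + s − 2f) = 5950 × (116532.3 − 115) / (116532.3 + 5950 − 2 × 115) = 5950 × 116417.3 / 122252.3 ≈ 5666.0 mm ≈ 5.67 m.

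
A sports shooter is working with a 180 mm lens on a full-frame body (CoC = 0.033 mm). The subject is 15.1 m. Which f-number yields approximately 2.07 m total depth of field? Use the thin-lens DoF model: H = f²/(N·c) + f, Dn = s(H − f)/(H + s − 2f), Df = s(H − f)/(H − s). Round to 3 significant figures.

Write h = H − f = f²/(N·c). The thin-lens limits are Dn = s·h/(h + (s−f)) and Df = s·h/(h − (s−f)), so DoF = Df − Dn = 2·s·(s−f)·h / (h² − (s−f)²).
That is a quadratic in h: DoF·h² − 2·s·(s−f)·h − DoF·(s−f)² = 0 ⇒ h = (s−f)·(s + √(s² + DoF²)) / DoF = 14920 × (15100 + √(15100² + 2070²)) / 2070 = 14920 × (15100 + 15241.2) / 2070 ≈ 218691 mm.
Then N = f²/(c·h) = 180² / (0.033 × 218691) = 32400 / 7216.8 ≈ 4.49.

f/4.49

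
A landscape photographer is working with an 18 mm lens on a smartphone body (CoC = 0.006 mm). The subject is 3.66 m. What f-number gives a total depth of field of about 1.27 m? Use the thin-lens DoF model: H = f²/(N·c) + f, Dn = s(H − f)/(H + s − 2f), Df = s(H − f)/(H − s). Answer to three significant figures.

f/2.50

Write h = H − f = f²/(N·c). The thin-lens limits are Dn = s·h/(h + (s−f)) and Df = s·h/(h − (s−f)), so DoF = Df − Dn = 2·s·(s−f)·h / (h² − (s−f)²).
That is a quadratic in h: DoF·h² − 2·s·(s−f)·h − DoF·(s−f)² = 0 ⇒ h = (s−f)·(s + √(s² + DoF²)) / DoF = 3642 × (3660 + √(3660² + 1270²)) / 1270 = 3642 × (3660 + 3874.08) / 1270 ≈ 21606 mm.
Then N = f²/(c·h) = 18² / (0.006 × 21606) = 324 / 129.63 ≈ 2.50.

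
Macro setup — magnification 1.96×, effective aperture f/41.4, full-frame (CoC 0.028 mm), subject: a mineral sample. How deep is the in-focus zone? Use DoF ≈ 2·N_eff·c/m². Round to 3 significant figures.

0.603 mm

At magnification m, DoF ≈ 2·N_eff·c/m² = 2 × 41.4 × 0.028 / 1.96² = 2.318 / 3.842 ≈ 0.603 mm.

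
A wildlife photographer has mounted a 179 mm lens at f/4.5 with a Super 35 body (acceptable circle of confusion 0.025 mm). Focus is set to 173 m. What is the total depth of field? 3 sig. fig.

Hyperfocal distance H = f²/(N·c) + f = 179²/(4.5 × 0.025) + 179 = 32041/0.1125 + 179 ≈ 284987.9 mm ≈ 285.0 m.
Near limit Dn = s·(H − f)/(H + s − 2f) = 173000 × (284987.9 − 179) / (284987.9 + 173000 − 2 × 179) = 173000 × 284808.9 / 457629.9 ≈ 107668 mm.
Far limit Df = s·(H − f)/(H − s) = 173000 × (284987.9 − 179) / (284987.9 − 173000) = 173000 × 284808.9 / 111987.9 ≈ 439976 mm.
Depth of field = Df − Dn = 439976 − 107668 ≈ 332308 mm ≈ 332 m.

332 m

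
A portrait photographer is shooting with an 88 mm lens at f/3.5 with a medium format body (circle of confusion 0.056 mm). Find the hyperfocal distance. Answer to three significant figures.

Hyperfocal distance H = f²/(N·c) + f = 88²/(3.5 × 0.056) + 88 = 7744/0.196 + 88 ≈ 39598.2 mm ≈ 39.6 m.

39.6 m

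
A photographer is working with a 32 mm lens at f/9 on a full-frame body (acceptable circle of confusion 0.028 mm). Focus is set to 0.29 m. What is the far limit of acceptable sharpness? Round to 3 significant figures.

310 mm

Hyperfocal distance H = f²/(N·c) + f = 32²/(9 × 0.028) + 32 = 1024/0.252 + 32 ≈ 4095.5 mm ≈ 4.095 m.
Far limit Df = s·(H − f)/(H − s) = 290 × (4095.5 − 32) / (4095.5 − 290) = 290 × 4063.5 / 3805.5 ≈ 309.66 mm.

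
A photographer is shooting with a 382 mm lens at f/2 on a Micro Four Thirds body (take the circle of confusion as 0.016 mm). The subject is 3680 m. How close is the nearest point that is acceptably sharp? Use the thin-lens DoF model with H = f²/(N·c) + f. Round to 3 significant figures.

Hyperfocal distance H = f²/(N·c) + f = 382²/(2 × 0.016) + 382 = 145924/0.032 + 382 ≈ 4560507.0 mm ≈ 4561 m.
Near limit Dn = s·(H − f)/(H + s − 2f) = 3680000 × (4560507.0 − 382) / (4560507.0 + 3680000 − 2 × 382) = 3680000 × 4560125.0 / 8239743.0 ≈ 2036624 mm ≈ 2040 m.

2040 m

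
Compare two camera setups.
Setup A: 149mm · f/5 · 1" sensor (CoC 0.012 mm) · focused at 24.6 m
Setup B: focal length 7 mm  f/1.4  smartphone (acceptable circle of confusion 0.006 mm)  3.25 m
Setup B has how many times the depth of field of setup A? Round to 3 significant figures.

1.60

Setup A: H = 149²/(5×0.012) + 149 ≈ 370165.7 mm; DoF = Df − Dn = 26340.6 − 23075.2 ≈ 3265.4 mm.
Setup B: H = 7²/(1.4×0.006) + 7 ≈ 5840.3 mm; DoF = Df − Dn = 7318.9 − 2088.8 ≈ 5230.1 mm.
Ratio = 5230.1 / 3265.4 ≈ 1.60.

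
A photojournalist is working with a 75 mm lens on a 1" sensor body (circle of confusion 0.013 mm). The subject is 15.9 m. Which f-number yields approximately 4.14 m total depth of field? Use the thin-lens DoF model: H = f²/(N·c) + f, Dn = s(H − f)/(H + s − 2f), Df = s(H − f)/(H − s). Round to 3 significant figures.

f/3.50

Write h = H − f = f²/(N·c). The thin-lens limits are Dn = s·h/(h + (s−f)) and Df = s·h/(h − (s−f)), so DoF = Df − Dn = 2·s·(s−f)·h / (h² − (s−f)²).
That is a quadratic in h: DoF·h² − 2·s·(s−f)·h − DoF·(s−f)² = 0 ⇒ h = (s−f)·(s + √(s² + DoF²)) / DoF = 15825 × (15900 + √(15900² + 4140²)) / 4140 = 15825 × (15900 + 16430.1) / 4140 ≈ 123581 mm.
Then N = f²/(c·h) = 75² / (0.013 × 123581) = 5625 / 1606.6 ≈ 3.50.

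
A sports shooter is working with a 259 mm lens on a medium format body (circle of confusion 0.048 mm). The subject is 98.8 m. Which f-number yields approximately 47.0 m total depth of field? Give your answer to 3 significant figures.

f/3.20

Write h = H − f = f²/(N·c). The thin-lens limits are Dn = s·h/(h + (s−f)) and Df = s·h/(h − (s−f)), so DoF = Df − Dn = 2·s·(s−f)·h / (h² − (s−f)²).
That is a quadratic in h: DoF·h² − 2·s·(s−f)·h − DoF·(s−f)² = 0 ⇒ h = (s−f)·(s + √(s² + DoF²)) / DoF = 98541 × (98800 + √(98800² + 47000²)) / 47000 = 98541 × (98800 + 109410) / 47000 ≈ 436536 mm.
Then N = f²/(c·h) = 259² / (0.048 × 436536) = 67081 / 20954 ≈ 3.20.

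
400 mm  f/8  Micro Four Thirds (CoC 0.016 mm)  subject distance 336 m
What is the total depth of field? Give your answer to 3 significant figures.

194 m

Hyperfocal distance H = f²/(N·c) + f = 400²/(8 × 0.016) + 400 = 160000/0.128 + 400 ≈ 1250400.0 mm ≈ 1250 m.
Near limit Dn = s·(H − f)/(H + s − 2f) = 336000 × (1250400.0 − 400) / (1250400.0 + 336000 − 2 × 400) = 336000 × 1250000.0 / 1585600.0 ≈ 264884 mm.
Far limit Df = s·(H − f)/(H − s) = 336000 × (1250400.0 − 400) / (1250400.0 − 336000) = 336000 × 1250000.0 / 914400.0 ≈ 459318 mm.
Depth of field = Df − Dn = 459318 − 264884 ≈ 194434 mm ≈ 194 m.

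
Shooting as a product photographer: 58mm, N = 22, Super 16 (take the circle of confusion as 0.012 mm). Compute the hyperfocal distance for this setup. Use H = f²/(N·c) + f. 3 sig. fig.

12.8 m

Hyperfocal distance H = f²/(N·c) + f = 58²/(22 × 0.012) + 58 = 3364/0.264 + 58 ≈ 12800.4 mm ≈ 12.8 m.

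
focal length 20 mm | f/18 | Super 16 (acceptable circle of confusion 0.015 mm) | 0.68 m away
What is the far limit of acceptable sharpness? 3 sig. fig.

1.23 m

Hyperfocal distance H = f²/(N·c) + f = 20²/(18 × 0.015) + 20 = 400/0.27 + 20 ≈ 1501.5 mm ≈ 1.501 m.
Far limit Df = s·(H − f)/(H − s) = 680 × (1501.5 − 20) / (1501.5 − 680) = 680 × 1481.5 / 821.5 ≈ 1226.3 mm ≈ 1.23 m.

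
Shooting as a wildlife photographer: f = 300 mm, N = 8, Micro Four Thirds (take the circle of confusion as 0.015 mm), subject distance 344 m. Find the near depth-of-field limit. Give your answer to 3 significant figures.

236 m

Hyperfocal distance H = f²/(N·c) + f = 300²/(8 × 0.015) + 300 = 90000/0.12 + 300 ≈ 750300.0 mm ≈ 750.3 m.
Near limit Dn = s·(H − f)/(H + s − 2f) = 344000 × (750300.0 − 300) / (750300.0 + 344000 − 2 × 300) = 344000 × 750000.0 / 1093700.0 ≈ 235896 mm ≈ 236 m.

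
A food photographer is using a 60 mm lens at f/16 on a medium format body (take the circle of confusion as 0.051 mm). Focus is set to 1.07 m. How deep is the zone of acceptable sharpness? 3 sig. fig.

0.517 m

Hyperfocal distance H = f²/(N·c) + f = 60²/(16 × 0.051) + 60 = 3600/0.816 + 60 ≈ 4471.8 mm ≈ 4.472 m.
Near limit Dn = s·(H − f)/(H + s − 2f) = 1070 × (4471.8 − 60) / (4471.8 + 1070 − 2 × 60) = 1070 × 4411.8 / 5421.8 ≈ 870.67 mm.
Far limit Df = s·(H − f)/(H − s) = 1070 × (4471.8 − 60) / (4471.8 − 1070) = 1070 × 4411.8 / 3401.8 ≈ 1387.69 mm.
Depth of field = Df − Dn = 1387.69 − 870.67 ≈ 517.02 mm ≈ 0.517 m.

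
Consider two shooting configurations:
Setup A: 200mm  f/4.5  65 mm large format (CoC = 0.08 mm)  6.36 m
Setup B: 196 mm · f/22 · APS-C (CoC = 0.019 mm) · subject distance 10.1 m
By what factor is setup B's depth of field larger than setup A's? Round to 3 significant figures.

Setup A: H = 200²/(4.5×0.08) + 200 ≈ 111311.1 mm; DoF = Df − Dn = 6733.29 − 6025.92 ≈ 707.37 mm.
Setup B: H = 196²/(22×0.019) + 196 ≈ 92100.3 mm; DoF = Df − Dn = 11319.9 − 9117.5 ≈ 2202.4 mm.
Ratio = 2202.4 / 707.37 ≈ 3.11.

3.11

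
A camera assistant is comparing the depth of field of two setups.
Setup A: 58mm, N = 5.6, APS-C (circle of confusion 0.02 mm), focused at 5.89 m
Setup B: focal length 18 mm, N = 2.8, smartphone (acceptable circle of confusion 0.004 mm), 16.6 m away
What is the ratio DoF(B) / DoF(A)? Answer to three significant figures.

11.9

Setup A: H = 58²/(5.6×0.02) + 58 ≈ 30093.7 mm; DoF = Df − Dn = 7309.2 − 4932.3 ≈ 2376.9 mm.
Setup B: H = 18²/(2.8×0.004) + 18 ≈ 28946.6 mm; DoF = Df − Dn = 38895 − 10552 ≈ 28343 mm.
Ratio = 28343 / 2376.9 ≈ 11.9.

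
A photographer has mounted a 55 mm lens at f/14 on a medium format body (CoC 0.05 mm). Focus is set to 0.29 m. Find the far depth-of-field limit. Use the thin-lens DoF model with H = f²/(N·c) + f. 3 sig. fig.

Hyperfocal distance H = f²/(N·c) + f = 55²/(14 × 0.05) + 55 = 3025/0.7 + 55 ≈ 4376.4 mm ≈ 4.376 m.
Far limit Df = s·(H − f)/(H − s) = 290 × (4376.4 − 55) / (4376.4 − 290) = 290 × 4321.4 / 4086.4 ≈ 306.68 mm.

307 mm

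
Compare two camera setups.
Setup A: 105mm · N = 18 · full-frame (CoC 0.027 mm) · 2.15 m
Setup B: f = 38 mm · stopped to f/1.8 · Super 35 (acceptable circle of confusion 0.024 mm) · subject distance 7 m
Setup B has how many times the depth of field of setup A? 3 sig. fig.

Setup A: H = 105²/(18×0.027) + 105 ≈ 22790.2 mm; DoF = Df − Dn = 2363.02 − 1972.21 ≈ 390.81 mm.
Setup B: H = 38²/(1.8×0.024) + 38 ≈ 33463.9 mm; DoF = Df − Dn = 8841.5 − 5793.4 ≈ 3048.1 mm.
Ratio = 3048.1 / 390.81 ≈ 7.80.

7.80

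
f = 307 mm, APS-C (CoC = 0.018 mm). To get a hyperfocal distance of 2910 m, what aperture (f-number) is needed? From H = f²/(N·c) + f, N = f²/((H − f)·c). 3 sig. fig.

Rearrange H = f²/(N·c) + f for N: N = f² / ((H − f)·c).
N = 307² / ((2910000 − 307) × 0.018) = 94249 / 52374 ≈ 1.80.

f/1.80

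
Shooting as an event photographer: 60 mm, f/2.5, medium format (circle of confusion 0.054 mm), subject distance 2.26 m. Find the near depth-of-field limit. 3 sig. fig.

2.09 m

Hyperfocal distance H = f²/(N·c) + f = 60²/(2.5 × 0.054) + 60 = 3600/0.135 + 60 ≈ 26726.7 mm ≈ 26.73 m.
Near limit Dn = s·(H − f)/(H + s − 2f) = 2260 × (26726.7 − 60) / (26726.7 + 2260 − 2 × 60) = 2260 × 26666.7 / 28866.7 ≈ 2087.8 mm ≈ 2.09 m.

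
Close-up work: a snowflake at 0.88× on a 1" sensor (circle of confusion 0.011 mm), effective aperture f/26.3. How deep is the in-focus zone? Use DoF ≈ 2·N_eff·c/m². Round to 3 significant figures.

0.747 mm

At magnification m, DoF ≈ 2·N_eff·c/m² = 2 × 26.3 × 0.011 / 0.88² = 0.5786 / 0.7744 ≈ 0.747 mm.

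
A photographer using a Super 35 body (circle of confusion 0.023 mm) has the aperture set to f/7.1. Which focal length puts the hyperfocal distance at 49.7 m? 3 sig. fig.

From H = f²/(N·c) + f, with f ≪ H: f ≈ √(H·N·c) = √(49700 × 7.1 × 0.023) = √8116.0 ≈ 90.09 mm.
Exact: f² + N·c·f − N·c·H = 0 ⇒ f = (−N·c + √((N·c)² + 4·N·c·H))/2 = (−0.1633 + √32464)/2 ≈ 90.007 mm ≈ 90.0 mm.

90.0 mm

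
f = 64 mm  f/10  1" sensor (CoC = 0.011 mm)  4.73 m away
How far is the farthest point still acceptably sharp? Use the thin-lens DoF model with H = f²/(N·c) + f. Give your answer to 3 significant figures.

Hyperfocal distance H = f²/(N·c) + f = 64²/(10 × 0.011) + 64 = 4096/0.11 + 64 ≈ 37300.4 mm ≈ 37.30 m.
Far limit Df = s·(H − f)/(H − s) = 4730 × (37300.4 − 64) / (37300.4 − 4730) = 4730 × 37236.4 / 32570.4 ≈ 5407.6 mm ≈ 5.41 m.

5.41 m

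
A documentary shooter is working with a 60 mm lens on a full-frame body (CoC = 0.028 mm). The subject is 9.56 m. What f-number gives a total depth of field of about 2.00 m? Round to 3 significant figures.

f/1.40

Write h = H − f = f²/(N·c). The thin-lens limits are Dn = s·h/(h + (s−f)) and Df = s·h/(h − (s−f)), so DoF = Df − Dn = 2·s·(s−f)·h / (h² − (s−f)²).
That is a quadratic in h: DoF·h² − 2·s·(s−f)·h − DoF·(s−f)² = 0 ⇒ h = (s−f)·(s + √(s² + DoF²)) / DoF = 9500 × (9560 + √(9560² + 2000²)) / 2000 = 9500 × (9560 + 9766.96) / 2000 ≈ 91803 mm.
Then N = f²/(c·h) = 60² / (0.028 × 91803) = 3600 / 2570.5 ≈ 1.40.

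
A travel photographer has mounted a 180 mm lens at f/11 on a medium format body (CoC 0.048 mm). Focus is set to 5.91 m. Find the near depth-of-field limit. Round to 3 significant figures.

5.41 m

Hyperfocal distance H = f²/(N·c) + f = 180²/(11 × 0.048) + 180 = 32400/0.528 + 180 ≈ 61543.6 mm ≈ 61.54 m.
Near limit Dn = s·(H − f)/(H + s − 2f) = 5910 × (61543.6 − 180) / (61543.6 + 5910 − 2 × 180) = 5910 × 61363.6 / 67093.6 ≈ 5405.3 mm ≈ 5.41 m.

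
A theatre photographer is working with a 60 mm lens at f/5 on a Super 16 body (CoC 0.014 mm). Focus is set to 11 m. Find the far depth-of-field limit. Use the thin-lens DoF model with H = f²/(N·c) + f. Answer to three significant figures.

Hyperfocal distance H = f²/(N·c) + f = 60²/(5 × 0.014) + 60 = 3600/0.07 + 60 ≈ 51488.6 mm ≈ 51.49 m.
Far limit Df = s·(H − f)/(H − s) = 11000 × (51488.6 − 60) / (51488.6 − 11000) = 11000 × 51428.6 / 40488.6 ≈ 13972 mm ≈ 14.0 m.

14.0 m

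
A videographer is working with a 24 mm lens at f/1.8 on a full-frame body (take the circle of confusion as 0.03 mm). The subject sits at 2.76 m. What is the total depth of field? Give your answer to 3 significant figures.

1.52 m

Hyperfocal distance H = f²/(N·c) + f = 24²/(1.8 × 0.03) + 24 = 576/0.054 + 24 ≈ 10690.7 mm ≈ 10.69 m.
Near limit Dn = s·(H − f)/(H + s − 2f) = 2760 × (10690.7 − 24) / (10690.7 + 2760 − 2 × 24) = 2760 × 10666.7 / 13402.7 ≈ 2196.6 mm.
Far limit Df = s·(H − f)/(H − s) = 2760 × (10690.7 − 24) / (10690.7 − 2760) = 2760 × 10666.7 / 7930.7 ≈ 3712.2 mm.
Depth of field = Df − Dn = 3712.2 − 2196.6 ≈ 1515.6 mm ≈ 1.52 m.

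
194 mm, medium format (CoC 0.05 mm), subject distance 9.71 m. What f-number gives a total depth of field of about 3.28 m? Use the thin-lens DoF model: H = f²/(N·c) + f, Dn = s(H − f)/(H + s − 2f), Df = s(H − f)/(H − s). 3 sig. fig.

f/13

Write h = H − f = f²/(N·c). The thin-lens limits are Dn = s·h/(h + (s−f)) and Df = s·h/(h − (s−f)), so DoF = Df − Dn = 2·s·(s−f)·h / (h² − (s−f)²).
That is a quadratic in h: DoF·h² − 2·s·(s−f)·h − DoF·(s−f)² = 0 ⇒ h = (s−f)·(s + √(s² + DoF²)) / DoF = 9516 × (9710 + √(9710² + 3280²)) / 3280 = 9516 × (9710 + 10249.0) / 3280 ≈ 57906 mm.
Then N = f²/(c·h) = 194² / (0.05 × 57906) = 37636 / 2895.3 ≈ 13.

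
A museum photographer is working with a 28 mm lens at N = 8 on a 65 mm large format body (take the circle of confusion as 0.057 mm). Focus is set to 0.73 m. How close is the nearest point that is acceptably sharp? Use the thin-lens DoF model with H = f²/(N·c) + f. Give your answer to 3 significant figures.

Hyperfocal distance H = f²/(N·c) + f = 28²/(8 × 0.057) + 28 = 784/0.456 + 28 ≈ 1747.3 mm ≈ 1.747 m.
Near limit Dn = s·(H − f)/(H + s − 2f) = 730 × (1747.3 − 28) / (1747.3 + 730 − 2 × 28) = 730 × 1719.3 / 2421.3 ≈ 518.35 mm ≈ 0.518 m.

0.518 m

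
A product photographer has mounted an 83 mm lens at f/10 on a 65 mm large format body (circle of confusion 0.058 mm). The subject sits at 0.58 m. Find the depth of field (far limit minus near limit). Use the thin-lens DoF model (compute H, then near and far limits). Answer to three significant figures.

Hyperfocal distance H = f²/(N·c) + f = 83²/(10 × 0.058) + 83 = 6889/0.58 + 83 ≈ 11960.6 mm ≈ 11.96 m.
Near limit Dn = s·(H − f)/(H + s − 2f) = 580 × (11960.6 − 83) / (11960.6 + 580 − 2 × 83) = 580 × 11877.6 / 12374.6 ≈ 556.705 mm.
Far limit Df = s·(H − f)/(H − s) = 580 × (11960.6 − 83) / (11960.6 − 580) = 580 × 11877.6 / 11380.6 ≈ 605.329 mm.
Depth of field = Df − Dn = 605.329 − 556.705 ≈ 48.624 mm.

48.6 mm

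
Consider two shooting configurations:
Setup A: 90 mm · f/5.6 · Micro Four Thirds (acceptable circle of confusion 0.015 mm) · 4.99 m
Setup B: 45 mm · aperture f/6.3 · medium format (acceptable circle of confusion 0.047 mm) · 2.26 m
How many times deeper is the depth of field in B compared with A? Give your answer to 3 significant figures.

3.22

Setup A: H = 90²/(5.6×0.015) + 90 ≈ 96518.6 mm; DoF = Df − Dn = 5257.14 − 4748.70 ≈ 508.44 mm.
Setup B: H = 45²/(6.3×0.047) + 45 ≈ 6883.9 mm; DoF = Df − Dn = 3342.6 − 1707.1 ≈ 1635.5 mm.
Ratio = 1635.5 / 508.44 ≈ 3.22.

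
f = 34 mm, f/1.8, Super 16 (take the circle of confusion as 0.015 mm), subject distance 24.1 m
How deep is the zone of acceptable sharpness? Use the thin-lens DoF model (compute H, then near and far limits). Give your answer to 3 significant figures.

39.6 m

Hyperfocal distance H = f²/(N·c) + f = 34²/(1.8 × 0.015) + 34 = 1156/0.027 + 34 ≈ 42848.8 mm ≈ 42.85 m.
Near limit Dn = s·(H − f)/(H + s − 2f) = 24100 × (42848.8 − 34) / (42848.8 + 24100 − 2 × 34) = 24100 × 42814.8 / 66880.8 ≈ 15428 mm.
Far limit Df = s·(H − f)/(H − s) = 24100 × (42848.8 − 34) / (42848.8 − 24100) = 24100 × 42814.8 / 18748.8 ≈ 55035 mm.
Depth of field = Df − Dn = 55035 − 15428 ≈ 39607 mm ≈ 39.6 m.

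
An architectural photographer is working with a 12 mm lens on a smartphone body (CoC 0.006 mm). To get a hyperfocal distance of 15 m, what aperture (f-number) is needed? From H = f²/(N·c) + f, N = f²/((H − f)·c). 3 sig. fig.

Rearrange H = f²/(N·c) + f for N: N = f² / ((H − f)·c).
N = 12² / ((15000 − 12) × 0.006) = 144 / 89.93 ≈ 1.60.

f/1.60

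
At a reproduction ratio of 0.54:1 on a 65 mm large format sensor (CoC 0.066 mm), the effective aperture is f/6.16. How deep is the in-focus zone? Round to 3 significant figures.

2.79 mm

At magnification m, DoF ≈ 2·N_eff·c/m² = 2 × 6.16 × 0.066 / 0.54² = 0.8131 / 0.2916 ≈ 2.79 mm.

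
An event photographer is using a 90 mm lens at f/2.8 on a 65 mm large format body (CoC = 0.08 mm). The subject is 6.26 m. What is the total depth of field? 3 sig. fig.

Hyperfocal distance H = f²/(N·c) + f = 90²/(2.8 × 0.08) + 90 = 8100/0.224 + 90 ≈ 36250.7 mm ≈ 36.25 m.
Near limit Dn = s·(H − f)/(H + s − 2f) = 6260 × (36250.7 − 90) / (36250.7 + 6260 − 2 × 90) = 6260 × 36160.7 / 42330.7 ≈ 5347.6 mm.
Far limit Df = s·(H − f)/(H − s) = 6260 × (36250.7 − 90) / (36250.7 − 6260) = 6260 × 36160.7 / 29990.7 ≈ 7547.9 mm.
Depth of field = Df − Dn = 7547.9 − 5347.6 ≈ 2200.3 mm ≈ 2.20 m.

2.20 m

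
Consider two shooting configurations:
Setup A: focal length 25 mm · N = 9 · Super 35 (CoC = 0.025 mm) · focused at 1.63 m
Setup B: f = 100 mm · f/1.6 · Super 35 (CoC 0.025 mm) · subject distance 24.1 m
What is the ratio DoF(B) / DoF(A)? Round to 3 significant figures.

1.65

Setup A: H = 25²/(9×0.025) + 25 ≈ 2802.8 mm; DoF = Df − Dn = 3860.7 − 1033.1 ≈ 2827.6 mm.
Setup B: H = 100²/(1.6×0.025) + 100 ≈ 250100.0 mm; DoF = Df − Dn = 26659.3 − 21989.1 ≈ 4670.2 mm.
Ratio = 4670.2 / 2827.6 ≈ 1.65.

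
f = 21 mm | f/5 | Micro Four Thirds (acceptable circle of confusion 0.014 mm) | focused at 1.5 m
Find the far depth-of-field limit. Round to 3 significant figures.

1.96 m

Hyperfocal distance H = f²/(N·c) + f = 21²/(5 × 0.014) + 21 = 441/0.07 + 21 ≈ 6321.0 mm ≈ 6.321 m.
Far limit Df = s·(H − f)/(H − s) = 1500 × (6321.0 − 21) / (6321.0 − 1500) = 1500 × 6300.0 / 4821.0 ≈ 1960.2 mm ≈ 1.96 m.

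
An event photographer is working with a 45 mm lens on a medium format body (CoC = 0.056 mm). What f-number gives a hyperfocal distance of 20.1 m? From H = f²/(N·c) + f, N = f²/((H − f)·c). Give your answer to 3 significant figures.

Rearrange H = f²/(N·c) + f for N: N = f² / ((H − f)·c).
N = 45² / ((20100 − 45) × 0.056) = 2025 / 1123 ≈ 1.80.

f/1.80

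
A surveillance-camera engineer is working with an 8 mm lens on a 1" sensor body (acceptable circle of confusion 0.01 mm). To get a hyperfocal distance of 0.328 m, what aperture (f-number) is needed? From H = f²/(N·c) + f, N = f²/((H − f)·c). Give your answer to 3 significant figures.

Rearrange H = f²/(N·c) + f for N: N = f² / ((H − f)·c).
N = 8² / ((328 − 8) × 0.01) = 64 / 3.200 ≈ 20.

f/20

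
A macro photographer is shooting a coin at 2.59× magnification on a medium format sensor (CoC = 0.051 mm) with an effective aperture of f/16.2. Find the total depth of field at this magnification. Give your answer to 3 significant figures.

0.246 mm

At magnification m, DoF ≈ 2·N_eff·c/m² = 2 × 16.2 × 0.051 / 2.59² = 1.652 / 6.708 ≈ 0.246 mm.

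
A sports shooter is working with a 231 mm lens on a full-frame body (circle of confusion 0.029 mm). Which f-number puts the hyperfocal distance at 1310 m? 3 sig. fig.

Rearrange H = f²/(N·c) + f for N: N = f² / ((H − f)·c).
N = 231² / ((1310000 − 231) × 0.029) = 53361 / 37983 ≈ 1.40.

f/1.40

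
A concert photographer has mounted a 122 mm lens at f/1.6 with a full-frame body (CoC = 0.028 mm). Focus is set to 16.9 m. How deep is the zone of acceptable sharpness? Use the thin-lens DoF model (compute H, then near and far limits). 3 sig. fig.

Hyperfocal distance H = f²/(N·c) + f = 122²/(1.6 × 0.028) + 122 = 14884/0.0448 + 122 ≈ 332354.1 mm ≈ 332.4 m.
Near limit Dn = s·(H − f)/(H + s − 2f) = 16900 × (332354.1 − 122) / (332354.1 + 16900 − 2 × 122) = 16900 × 332232.1 / 349010.1 ≈ 16087.6 mm.
Far limit Df = s·(H − f)/(H − s) = 16900 × (332354.1 − 122) / (332354.1 − 16900) = 16900 × 332232.1 / 315454.1 ≈ 17798.9 mm.
Depth of field = Df − Dn = 17798.9 − 16087.6 ≈ 1711.3 mm ≈ 1.71 m.

1.71 m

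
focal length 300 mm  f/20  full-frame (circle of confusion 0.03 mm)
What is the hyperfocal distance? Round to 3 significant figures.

150 m

Hyperfocal distance H = f²/(N·c) + f = 300²/(20 × 0.03) + 300 = 90000/0.6 + 300 ≈ 150300.0 mm ≈ 150 m.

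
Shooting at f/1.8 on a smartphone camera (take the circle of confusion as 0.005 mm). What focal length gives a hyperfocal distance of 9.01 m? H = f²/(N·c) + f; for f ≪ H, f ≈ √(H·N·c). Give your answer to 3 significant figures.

From H = f²/(N·c) + f, with f ≪ H: f ≈ √(H·N·c) = √(9010 × 1.8 × 0.005) = √81.090 ≈ 9.005 mm.
Exact: f² + N·c·f − N·c·H = 0 ⇒ f = (−N·c + √((N·c)² + 4·N·c·H))/2 = (−0.009 + √324.36)/2 ≈ 9.0005 mm ≈ 9.00 mm.

9.00 mm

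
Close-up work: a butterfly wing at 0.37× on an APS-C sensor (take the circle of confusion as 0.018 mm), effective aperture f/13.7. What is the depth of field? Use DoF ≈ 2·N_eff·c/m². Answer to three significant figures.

3.60 mm

At magnification m, DoF ≈ 2·N_eff·c/m² = 2 × 13.7 × 0.018 / 0.37² = 0.4932 / 0.1369 ≈ 3.6 mm.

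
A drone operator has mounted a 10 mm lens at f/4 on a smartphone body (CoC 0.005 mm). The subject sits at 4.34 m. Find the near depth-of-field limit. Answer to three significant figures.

Hyperfocal distance H = f²/(N·c) + f = 10²/(4 × 0.005) + 10 = 100/0.02 + 10 ≈ 5010.0 mm ≈ 5.010 m.
Near limit Dn = s·(H − f)/(H + s − 2f) = 4340 × (5010.0 − 10) / (5010.0 + 4340 − 2 × 10) = 4340 × 5000.0 / 9330.0 ≈ 2325.8 mm ≈ 2.33 m.

2.33 m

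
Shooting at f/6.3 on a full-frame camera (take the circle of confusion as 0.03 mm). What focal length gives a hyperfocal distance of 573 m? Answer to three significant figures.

From H = f²/(N·c) + f, with f ≪ H: f ≈ √(H·N·c) = √(573000 × 6.3 × 0.03) = √108297 ≈ 329.1 mm.
The +f correction barely moves this — solving exactly, f² + N·c·f − N·c·H = 0 ⇒ f = (−N·c + √((N·c)² + 4·N·c·H))/2 = (−0.189 + √433188)/2 ≈ 328.99 mm, so f ≈ 329 mm.

329 mm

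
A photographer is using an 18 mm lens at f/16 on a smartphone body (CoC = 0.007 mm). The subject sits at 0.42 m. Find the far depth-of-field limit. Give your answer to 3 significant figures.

Hyperfocal distance H = f²/(N·c) + f = 18²/(16 × 0.007) + 18 = 324/0.112 + 18 ≈ 2910.9 mm ≈ 2.911 m.
Far limit Df = s·(H − f)/(H − s) = 420 × (2910.9 − 18) / (2910.9 − 420) = 420 × 2892.9 / 2490.9 ≈ 487.78 mm.

488 mm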